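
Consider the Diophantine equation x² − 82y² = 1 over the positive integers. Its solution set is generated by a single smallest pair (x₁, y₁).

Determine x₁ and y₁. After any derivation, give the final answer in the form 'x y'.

√82 → a₀=9, period (18); ℓ=1 odd so k=1
step 0: (9, 1)  from 9·(1,0) + (0,1)
step 1: (163, 18)  from 18·(9,1) + (1,0)
fundamental: x₁=163, y₁=18  (since 26569 − 82·324 = 1)

163 18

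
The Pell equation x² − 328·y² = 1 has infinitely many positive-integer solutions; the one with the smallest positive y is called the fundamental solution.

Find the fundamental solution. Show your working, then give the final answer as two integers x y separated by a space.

163 9

[18; 9,36] for √328; ℓ=2 ⇒ convergent index 1
a_0=18:  p_0=18·1+0=18,  q_0=18·0+1=1
a_1=9:  p_1=9·18+1=163,  q_1=9·1+0=9
→ (163, 9).  Check: 163²=26569, 328·9²=26568, difference 1.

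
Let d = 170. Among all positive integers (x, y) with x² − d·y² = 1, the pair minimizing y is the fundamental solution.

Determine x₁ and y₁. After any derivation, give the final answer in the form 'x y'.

[13; 26] for √170; ℓ=1 ⇒ convergent index 1
i=0: a=13 ⇒ p=13, q=1
i=1: a=26 ⇒ p=339, q=26
(x₁, y₁) = (339, 26);  339² − 170·26² = 1 ✓

339 26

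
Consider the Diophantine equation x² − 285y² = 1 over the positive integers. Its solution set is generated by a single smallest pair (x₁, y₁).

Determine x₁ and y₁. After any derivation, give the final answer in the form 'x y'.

[16; 1,7,2,7,1,32] for √285; ℓ=6 ⇒ convergent index 5
k=0  a_k=16  p_k/q_k = 16/1
k=1  a_k=1  p_k/q_k = 17/1
k=2  a_k=7  p_k/q_k = 135/8
k=3  a_k=2  p_k/q_k = 287/17
k=4  a_k=7  p_k/q_k = 2144/127
k=5  a_k=1  p_k/q_k = 2431/144
fundamental: x₁=2431, y₁=144  (since 5909761 − 285·20736 = 1)

2431 144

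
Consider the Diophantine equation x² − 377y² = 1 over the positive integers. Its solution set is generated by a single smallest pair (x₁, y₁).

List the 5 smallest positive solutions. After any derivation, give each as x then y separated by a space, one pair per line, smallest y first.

233 12
108577 5592
50596649 2605860
23577929857 1214325168
10987264716713 565872922428

d=377: √d = [19; 2,2,2,38] (ℓ=4, even), read p_3/q_3
k=0  a_k=19  p_k/q_k = 19/1
k=1  a_k=2  p_k/q_k = 39/2
k=2  a_k=2  p_k/q_k = 97/5
k=3  a_k=2  p_k/q_k = 233/12
→ (233, 12).  Check: 233²=54289, 377·12²=54288, difference 1.
n=2: (233,12)∘(233,12) = (233·233+377·12·12, 233·12+12·233) = (108577,5592)
n=3: (108577,5592)∘(233,12) = (233·108577+377·12·5592, 233·5592+12·108577) = (50596649,2605860)
n=4: (50596649,2605860)∘(233,12) = (233·50596649+377·12·2605860, 233·2605860+12·50596649) = (23577929857,1214325168)
n=5: (23577929857,1214325168)∘(233,12) = (233·23577929857+377·12·1214325168, 233·1214325168+12·23577929857) = (10987264716713,565872922428)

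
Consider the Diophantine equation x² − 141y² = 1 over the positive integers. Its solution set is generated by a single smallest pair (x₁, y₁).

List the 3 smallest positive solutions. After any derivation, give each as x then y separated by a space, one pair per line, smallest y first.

95 8
18049 1520
3429215 288792

√141 → a₀=11, period (1,6,1,22); ℓ=4 even so k=3
i=0: a=11 ⇒ p=11, q=1
i=1: a=1 ⇒ p=12, q=1
i=2: a=6 ⇒ p=83, q=7
i=3: a=1 ⇒ p=95, q=8
(x₁, y₁) = (95, 8);  95² − 141·8² = 1 ✓
n=2: (95,8)∘(95,8) = (95·95+141·8·8, 95·8+8·95) = (18049,1520)
n=3: (18049,1520)∘(95,8) = (95·18049+141·8·1520, 95·1520+8·18049) = (3429215,288792)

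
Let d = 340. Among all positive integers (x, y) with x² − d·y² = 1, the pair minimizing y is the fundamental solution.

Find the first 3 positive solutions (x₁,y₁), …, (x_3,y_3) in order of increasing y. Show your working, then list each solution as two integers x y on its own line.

[18; 2,3,1,1,1,…,3,2,36] for √340; ℓ=14 ⇒ convergent index 13
k=0  a_k=18  p_k/q_k = 18/1
…
k=2  a_k=3  p_k/q_k = 129/7
…
k=4  a_k=1  p_k/q_k = 295/16
k=5  a_k=1  p_k/q_k = 461/25
k=6  a_k=1  p_k/q_k = 756/41
…
k=10  a_k=1  p_k/q_k = 21039/1141
k=11  a_k=1  p_k/q_k = 34813/1888
k=12  a_k=3  p_k/q_k = 125478/6805
k=13  a_k=2  p_k/q_k = 285769/15498
fundamental: x₁=285769, y₁=15498  (since 81663921361 − 340·240188004 = 1)
k=2:  x_2 = 285769·285769+340·15498·15498 = 163327842721,  y_2 = 285769·15498+15498·285769 = 8857695924
k=3:  x_3 = 285769·163327842721+340·15498·8857695924 = 93348068572789129,  y_3 = 285769·8857695924+15498·163327842721 = 5062509812995614

285769 15498
163327842721 8857695924
93348068572789129 5062509812995614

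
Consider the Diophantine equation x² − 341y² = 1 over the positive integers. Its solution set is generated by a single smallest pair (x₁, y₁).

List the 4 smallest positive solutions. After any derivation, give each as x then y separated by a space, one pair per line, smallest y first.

[18; 2,6,1,8,2,…,6,2,36] for √341; ℓ=14 ⇒ convergent index 13
a_0=18:  p_0=18·1+0=18,  q_0=18·0+1=1
a_1=2:  p_1=2·18+1=37,  q_1=2·1+0=2
…
a_3=1:  p_3=1·240+37=277,  q_3=1·13+2=15
a_4=8:  p_4=8·277+240=2456,  q_4=8·15+13=133
…
a_6=1:  p_6=1·5189+2456=7645,  q_6=1·281+133=414
…
a_10=8:  p_10=8·76727+28124=641940,  q_10=8·4155+1523=34763
…
a_12=6:  p_12=6·718667+641940=4953942,  q_12=6·38918+34763=268271
a_13=2:  p_13=2·4953942+718667=10626551,  q_13=2·268271+38918=575460
→ (10626551, 575460).  Check: 10626551²=112923586155601, 341·575460²=112923586155600, difference 1.
(x_2, y_2) = (10626551·10626551 + 341·575460·575460, 10626551·575460 + 575460·10626551) = (225847172311201, 12230310076920)
(x_3, y_3) = (10626551·225847172311201 + 341·575460·12230310076920, 10626551·12230310076920 + 575460·225847172311201) = (4799952989541519968951, 259932027556408030380)
(x_4, y_4) = (10626551·4799952989541519968951 + 341·575460·259932027556408030380, 10626551·259932027556408030380 + 575460·4799952989541519968951) = (102013890481930631287980124801, 5524361894723138392975161840)

10626551 575460
225847172311201 12230310076920
4799952989541519968951 259932027556408030380
102013890481930631287980124801 5524361894723138392975161840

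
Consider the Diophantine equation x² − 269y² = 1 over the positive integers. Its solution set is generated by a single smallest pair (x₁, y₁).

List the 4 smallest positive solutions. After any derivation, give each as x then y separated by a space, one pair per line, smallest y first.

√269 = [16; 2,2,32, …], period ℓ=3 (odd) → k=5
i=0: a=16 ⇒ p=16, q=1
i=1: a=2 ⇒ p=33, q=2
i=2: a=2 ⇒ p=82, q=5
…
i=4: a=2 ⇒ p=5396, q=329
i=5: a=2 ⇒ p=13449, q=820
(x₁, y₁) = (13449, 820);  13449² − 269·820² = 1 ✓
n=2: (13449,820)∘(13449,820) = (13449·13449+269·820·820, 13449·820+820·13449) = (361751201,22056360)
n=3: (361751201,22056360)∘(13449,820) = (13449·361751201+269·820·22056360, 13449·22056360+820·361751201) = (9730383791049,593271970460)
n=4: (9730383791049,593271970460)∘(13449,820) = (13449·9730383791049+269·820·593271970460, 13449·593271970460+820·9730383791049) = (261727862849884801,15957829439376720)

13449 820
361751201 22056360
9730383791049 593271970460
261727862849884801 15957829439376720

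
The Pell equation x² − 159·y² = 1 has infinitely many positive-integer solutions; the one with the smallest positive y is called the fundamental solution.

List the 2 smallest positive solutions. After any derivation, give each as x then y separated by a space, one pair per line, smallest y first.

d=159: √d = [12; 1,1,1,1,3,1,1,1,1,24] (ℓ=10, even), read p_9/q_9
a_0=12:  p_0=12·1+0=12,  q_0=12·0+1=1
…
a_6=1:  p_6=1·227+63=290,  q_6=1·18+5=23
…
a_8=1:  p_8=1·517+290=807,  q_8=1·41+23=64
a_9=1:  p_9=1·807+517=1324,  q_9=1·64+41=105
(x₁, y₁) = (1324, 105);  1324² − 159·105² = 1 ✓
(x_2, y_2) = (1324·1324 + 159·105·105, 1324·105 + 105·1324) = (3505951, 278040)

1324 105
3505951 278040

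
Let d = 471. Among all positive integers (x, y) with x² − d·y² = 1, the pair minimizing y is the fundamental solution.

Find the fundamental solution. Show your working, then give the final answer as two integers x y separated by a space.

7838695 361188

[21; 1,2,2,1,3,…,2,1,42] for √471; ℓ=14 ⇒ convergent index 13
step 0: (21, 1)  from 21·(1,0) + (0,1)
step 1: (22, 1)  from 1·(21,1) + (1,0)
step 2: (65, 3)  from 2·(22,1) + (21,1)
step 3: (152, 7)  from 2·(65,3) + (22,1)
step 4: (217, 10)  from 1·(152,7) + (65,3)
step 5: (803, 37)  from 3·(217,10) + (152,7)
step 6: (3429, 158)  from 4·(803,37) + (217,10)
step 7: (48809, 2249)  from 14·(3429,158) + (803,37)
step 8: (198665, 9154)  from 4·(48809,2249) + (3429,158)
step 9: (644804, 29711)  from 3·(198665,9154) + (48809,2249)
step 10: (843469, 38865)  from 1·(644804,29711) + (198665,9154)
…
step 12: (5506953, 253747)  from 2·(2331742,107441) + (843469,38865)
step 13: (7838695, 361188)  from 1·(5506953,253747) + (2331742,107441)
(x₁, y₁) = (7838695, 361188);  7838695² − 471·361188² = 1 ✓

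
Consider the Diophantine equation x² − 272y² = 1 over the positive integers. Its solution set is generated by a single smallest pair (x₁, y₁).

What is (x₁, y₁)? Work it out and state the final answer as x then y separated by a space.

d=272: √d = [16; 2,32] (ℓ=2, even), read p_1/q_1
i=0: a=16 ⇒ p=16, q=1
i=1: a=2 ⇒ p=33, q=2
→ (33, 2).  Check: 33²=1089, 272·2²=1088, difference 1.

33 2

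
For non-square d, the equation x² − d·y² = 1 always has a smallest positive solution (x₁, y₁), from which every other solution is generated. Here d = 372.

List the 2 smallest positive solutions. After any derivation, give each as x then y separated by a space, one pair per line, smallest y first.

[19; 3,2,12,2,3,38] for √372; ℓ=6 ⇒ convergent index 5
a_0=19:  p_0=19·1+0=19,  q_0=19·0+1=1
…
a_4=2:  p_4=2·1678+135=3491,  q_4=2·87+7=181
a_5=3:  p_5=3·3491+1678=12151,  q_5=3·181+87=630
(x₁, y₁) = (12151, 630);  12151² − 372·630² = 1 ✓
n=2: (12151,630)∘(12151,630) = (12151·12151+372·630·630, 12151·630+630·12151) = (295293601,15310260)

12151 630
295293601 15310260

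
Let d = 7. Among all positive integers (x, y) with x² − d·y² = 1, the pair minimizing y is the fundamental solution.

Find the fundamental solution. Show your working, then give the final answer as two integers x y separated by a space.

d=7: √d = [2; 1,1,1,4] (ℓ=4, even), read p_3/q_3
i=0: a=2 ⇒ p=2, q=1
i=1: a=1 ⇒ p=3, q=1
i=2: a=1 ⇒ p=5, q=2
i=3: a=1 ⇒ p=8, q=3
fundamental: x₁=8, y₁=3  (since 64 − 7·9 = 1)

8 3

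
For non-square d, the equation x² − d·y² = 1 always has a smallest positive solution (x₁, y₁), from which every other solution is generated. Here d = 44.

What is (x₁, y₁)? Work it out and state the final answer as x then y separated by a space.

199 30

√44 → a₀=6, period (1,1,1,2,1,1,1,12); ℓ=8 even so k=7
a_0=6:  p_0=6·1+0=6,  q_0=6·0+1=1
…
a_2=1:  p_2=1·7+6=13,  q_2=1·1+1=2
a_3=1:  p_3=1·13+7=20,  q_3=1·2+1=3
a_4=2:  p_4=2·20+13=53,  q_4=2·3+2=8
…
a_6=1:  p_6=1·73+53=126,  q_6=1·11+8=19
a_7=1:  p_7=1·126+73=199,  q_7=1·19+11=30
→ (199, 30).  Check: 199²=39601, 44·30²=39600, difference 1.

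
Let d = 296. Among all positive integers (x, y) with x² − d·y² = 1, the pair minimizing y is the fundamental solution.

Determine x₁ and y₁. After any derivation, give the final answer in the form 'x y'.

3699 215

d=296: √d = [17; 4,1,7,1,4,34] (ℓ=6, even), read p_5/q_5
k=0  a_k=17  p_k/q_k = 17/1
k=1  a_k=4  p_k/q_k = 69/4
k=2  a_k=1  p_k/q_k = 86/5
…
k=4  a_k=1  p_k/q_k = 757/44
k=5  a_k=4  p_k/q_k = 3699/215
fundamental: x₁=3699, y₁=215  (since 13682601 − 296·46225 = 1)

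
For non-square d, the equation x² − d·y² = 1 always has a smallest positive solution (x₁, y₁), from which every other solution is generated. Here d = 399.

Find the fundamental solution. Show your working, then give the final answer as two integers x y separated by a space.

√399 → a₀=19, period (1,38); ℓ=2 even so k=1
i=0: a=19 ⇒ p=19, q=1
i=1: a=1 ⇒ p=20, q=1
→ (20, 1).  Check: 20²=400, 399·1²=399, difference 1.

20 1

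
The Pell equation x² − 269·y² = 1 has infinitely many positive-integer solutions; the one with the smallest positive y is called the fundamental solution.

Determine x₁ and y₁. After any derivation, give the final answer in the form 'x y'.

√269 = [16; 2,2,32, …], period ℓ=3 (odd) → k=5
i=0: a=16 ⇒ p=16, q=1
i=1: a=2 ⇒ p=33, q=2
i=2: a=2 ⇒ p=82, q=5
…
i=4: a=2 ⇒ p=5396, q=329
i=5: a=2 ⇒ p=13449, q=820
fundamental: x₁=13449, y₁=820  (since 180875601 − 269·672400 = 1)

13449 820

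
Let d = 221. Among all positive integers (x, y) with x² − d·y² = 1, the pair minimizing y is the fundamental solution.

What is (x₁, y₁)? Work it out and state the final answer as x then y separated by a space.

√221 → a₀=14, period (1,6,2,6,1,28); ℓ=6 even so k=5
step 0: (14, 1)  from 14·(1,0) + (0,1)
…
step 2: (104, 7)  from 6·(15,1) + (14,1)
step 3: (223, 15)  from 2·(104,7) + (15,1)
step 4: (1442, 97)  from 6·(223,15) + (104,7)
step 5: (1665, 112)  from 1·(1442,97) + (223,15)
fundamental: x₁=1665, y₁=112  (since 2772225 − 221·12544 = 1)

1665 112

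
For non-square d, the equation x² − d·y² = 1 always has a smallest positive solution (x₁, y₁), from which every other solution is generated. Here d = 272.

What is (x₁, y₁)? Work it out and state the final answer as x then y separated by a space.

√272 = [16; 2,32, …], period ℓ=2 (even) → k=1
a_0=16:  p_0=16·1+0=16,  q_0=16·0+1=1
a_1=2:  p_1=2·16+1=33,  q_1=2·1+0=2
(x₁, y₁) = (33, 2);  33² − 272·2² = 1 ✓

33 2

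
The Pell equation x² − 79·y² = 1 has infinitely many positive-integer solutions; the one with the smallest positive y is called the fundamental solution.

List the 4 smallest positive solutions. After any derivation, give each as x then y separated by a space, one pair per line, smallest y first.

80 9
12799 1440
2047760 230391
327628801 36861120

[8; 1,7,1,16] for √79; ℓ=4 ⇒ convergent index 3
i=0: a=8 ⇒ p=8, q=1
i=1: a=1 ⇒ p=9, q=1
i=2: a=7 ⇒ p=71, q=8
i=3: a=1 ⇒ p=80, q=9
(x₁, y₁) = (80, 9);  80² − 79·9² = 1 ✓
(x_2, y_2) = (80·80 + 79·9·9, 80·9 + 9·80) = (12799, 1440)
(x_3, y_3) = (80·12799 + 79·9·1440, 80·1440 + 9·12799) = (2047760, 230391)
(x_4, y_4) = (80·2047760 + 79·9·230391, 80·230391 + 9·2047760) = (327628801, 36861120)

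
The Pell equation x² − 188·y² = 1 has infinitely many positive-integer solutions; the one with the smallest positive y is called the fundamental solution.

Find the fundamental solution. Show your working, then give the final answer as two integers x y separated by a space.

[13; 1,2,2,6,2,2,1,26] for √188; ℓ=8 ⇒ convergent index 7
a_0=13:  p_0=13·1+0=13,  q_0=13·0+1=1
a_1=1:  p_1=1·13+1=14,  q_1=1·1+0=1
…
a_3=2:  p_3=2·41+14=96,  q_3=2·3+1=7
a_4=6:  p_4=6·96+41=617,  q_4=6·7+3=45
…
a_6=2:  p_6=2·1330+617=3277,  q_6=2·97+45=239
a_7=1:  p_7=1·3277+1330=4607,  q_7=1·239+97=336
fundamental: x₁=4607, y₁=336  (since 21224449 − 188·112896 = 1)

4607 336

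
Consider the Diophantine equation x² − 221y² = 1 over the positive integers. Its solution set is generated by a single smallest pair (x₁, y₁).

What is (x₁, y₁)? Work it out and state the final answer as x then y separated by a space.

√221 = [14; 1,6,2,6,1,28, …], period ℓ=6 (even) → k=5
i=0: a=14 ⇒ p=14, q=1
…
i=2: a=6 ⇒ p=104, q=7
…
i=4: a=6 ⇒ p=1442, q=97
i=5: a=1 ⇒ p=1665, q=112
(x₁, y₁) = (1665, 112);  1665² − 221·112² = 1 ✓

1665 112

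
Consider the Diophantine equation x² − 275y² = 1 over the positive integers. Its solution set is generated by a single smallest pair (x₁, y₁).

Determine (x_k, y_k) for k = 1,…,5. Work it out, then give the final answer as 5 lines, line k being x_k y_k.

d=275: √d = [16; 1,1,2,1,1,32] (ℓ=6, even), read p_5/q_5
a_0=16:  p_0=16·1+0=16,  q_0=16·0+1=1
…
a_4=1:  p_4=1·83+33=116,  q_4=1·5+2=7
a_5=1:  p_5=1·116+83=199,  q_5=1·7+5=12
(x₁, y₁) = (199, 12);  199² − 275·12² = 1 ✓
n=2: (199,12)∘(199,12) = (199·199+275·12·12, 199·12+12·199) = (79201,4776)
n=3: (79201,4776)∘(199,12) = (199·79201+275·12·4776, 199·4776+12·79201) = (31521799,1900836)
n=4: (31521799,1900836)∘(199,12) = (199·31521799+275·12·1900836, 199·1900836+12·31521799) = (12545596801,756527952)
n=5: (12545596801,756527952)∘(199,12) = (199·12545596801+275·12·756527952, 199·756527952+12·12545596801) = (4993116004999,301096224060)

199 12
79201 4776
31521799 1900836
12545596801 756527952
4993116004999 301096224060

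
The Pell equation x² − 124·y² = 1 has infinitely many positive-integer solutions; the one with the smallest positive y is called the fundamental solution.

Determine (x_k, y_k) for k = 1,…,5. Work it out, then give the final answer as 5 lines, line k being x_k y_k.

4620799 414960
42703566796801 3834893506080
394649197502177907199 35440544156001500880
3647189234337689639247667201 327527261991011323636100160
33705856733676329245494460531519999 3026875289361570825948579964954800

d=124: √d = [11; 7,2,1,1,1,…,2,7,22] (ℓ=16, even), read p_15/q_15
i=0: a=11 ⇒ p=11, q=1
i=1: a=7 ⇒ p=78, q=7
i=2: a=2 ⇒ p=167, q=15
i=3: a=1 ⇒ p=245, q=22
…
i=7: a=1 ⇒ p=3040, q=273
i=8: a=4 ⇒ p=14543, q=1306
i=9: a=1 ⇒ p=17583, q=1579
i=10: a=3 ⇒ p=67292, q=6043
…
i=12: a=1 ⇒ p=152167, q=13665
i=13: a=1 ⇒ p=237042, q=21287
i=14: a=2 ⇒ p=626251, q=56239
i=15: a=7 ⇒ p=4620799, q=414960
→ (4620799, 414960).  Check: 4620799²=21351783398401, 124·414960²=21351783398400, difference 1.
(4620799+414960√124)^2 = 42703566796801 + 3834893506080√124
(4620799+414960√124)^3 = 394649197502177907199 + 35440544156001500880√124
(4620799+414960√124)^4 = 3647189234337689639247667201 + 327527261991011323636100160√124
(4620799+414960√124)^5 = 33705856733676329245494460531519999 + 3026875289361570825948579964954800√124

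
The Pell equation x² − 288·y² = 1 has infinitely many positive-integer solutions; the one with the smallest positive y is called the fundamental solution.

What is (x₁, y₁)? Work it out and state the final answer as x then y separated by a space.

17 1

[16; 1,32] for √288; ℓ=2 ⇒ convergent index 1
a_0=16:  p_0=16·1+0=16,  q_0=16·0+1=1
a_1=1:  p_1=1·16+1=17,  q_1=1·1+0=1
(x₁, y₁) = (17, 1);  17² − 288·1² = 1 ✓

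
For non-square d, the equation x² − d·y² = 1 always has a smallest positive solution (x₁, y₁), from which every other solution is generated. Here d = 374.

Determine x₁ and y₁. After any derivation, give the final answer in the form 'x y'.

d=374: √d = [19; 2,1,18,1,2,38] (ℓ=6, even), read p_5/q_5
i=0: a=19 ⇒ p=19, q=1
i=1: a=2 ⇒ p=39, q=2
i=2: a=1 ⇒ p=58, q=3
…
i=4: a=1 ⇒ p=1141, q=59
i=5: a=2 ⇒ p=3365, q=174
(x₁, y₁) = (3365, 174);  3365² − 374·174² = 1 ✓

3365 174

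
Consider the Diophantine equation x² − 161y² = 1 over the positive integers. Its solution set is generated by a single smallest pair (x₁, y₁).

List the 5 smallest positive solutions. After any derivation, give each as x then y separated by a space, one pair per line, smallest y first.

d=161: √d = [12; 1,2,4,1,2,1,4,2,1,24] (ℓ=10, even), read p_9/q_9
a_0=12:  p_0=12·1+0=12,  q_0=12·0+1=1
a_1=1:  p_1=1·12+1=13,  q_1=1·1+0=1
…
a_3=4:  p_3=4·38+13=165,  q_3=4·3+1=13
a_4=1:  p_4=1·165+38=203,  q_4=1·13+3=16
…
a_8=2:  p_8=2·3667+774=8108,  q_8=2·289+61=639
a_9=1:  p_9=1·8108+3667=11775,  q_9=1·639+289=928
(x₁, y₁) = (11775, 928);  11775² − 161·928² = 1 ✓
(x_2, y_2) = (11775·11775 + 161·928·928, 11775·928 + 928·11775) = (277301249, 21854400)
(x_3, y_3) = (11775·277301249 + 161·928·21854400, 11775·21854400 + 928·277301249) = (6530444402175, 514671119072)
(x_4, y_4) = (11775·6530444402175 + 161·928·514671119072, 11775·514671119072 + 928·6530444402175) = (153791965393920001, 12120504832291200)
(x_5, y_5) = (11775·153791965393920001 + 161·928·12120504832291200, 11775·12120504832291200 + 928·153791965393920001) = (3621800778496371621375, 285437888285786640928)

11775 928
277301249 21854400
6530444402175 514671119072
153791965393920001 12120504832291200
3621800778496371621375 285437888285786640928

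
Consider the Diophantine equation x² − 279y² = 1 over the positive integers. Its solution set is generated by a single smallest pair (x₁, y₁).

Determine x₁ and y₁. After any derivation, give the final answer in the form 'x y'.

1520 91

√279 → a₀=16, period (1,2,2,1,2,2,1,32); ℓ=8 even so k=7
i=0: a=16 ⇒ p=16, q=1
…
i=2: a=2 ⇒ p=50, q=3
i=3: a=2 ⇒ p=117, q=7
i=4: a=1 ⇒ p=167, q=10
…
i=6: a=2 ⇒ p=1069, q=64
i=7: a=1 ⇒ p=1520, q=91
→ (1520, 91).  Check: 1520²=2310400, 279·91²=2310399, difference 1.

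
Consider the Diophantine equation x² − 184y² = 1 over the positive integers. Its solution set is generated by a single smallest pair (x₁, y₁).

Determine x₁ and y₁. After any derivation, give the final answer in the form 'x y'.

24335 1794

d=184: √d = [13; 1,1,3,2,1,2,1,2,3,1,1,26] (ℓ=12, even), read p_11/q_11
a_0=13:  p_0=13·1+0=13,  q_0=13·0+1=1
a_1=1:  p_1=1·13+1=14,  q_1=1·1+0=1
a_2=1:  p_2=1·14+13=27,  q_2=1·1+1=2
a_3=3:  p_3=3·27+14=95,  q_3=3·2+1=7
a_4=2:  p_4=2·95+27=217,  q_4=2·7+2=16
a_5=1:  p_5=1·217+95=312,  q_5=1·16+7=23
…
a_8=2:  p_8=2·1153+841=3147,  q_8=2·85+62=232
a_9=3:  p_9=3·3147+1153=10594,  q_9=3·232+85=781
a_10=1:  p_10=1·10594+3147=13741,  q_10=1·781+232=1013
a_11=1:  p_11=1·13741+10594=24335,  q_11=1·1013+781=1794
→ (24335, 1794).  Check: 24335²=592192225, 184·1794²=592192224, difference 1.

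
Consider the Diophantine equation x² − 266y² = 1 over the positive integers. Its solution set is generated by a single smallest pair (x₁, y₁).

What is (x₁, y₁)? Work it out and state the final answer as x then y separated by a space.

√266 → a₀=16, period (3,4,3,32); ℓ=4 even so k=3
i=0: a=16 ⇒ p=16, q=1
…
i=2: a=4 ⇒ p=212, q=13
i=3: a=3 ⇒ p=685, q=42
fundamental: x₁=685, y₁=42  (since 469225 − 266·1764 = 1)

685 42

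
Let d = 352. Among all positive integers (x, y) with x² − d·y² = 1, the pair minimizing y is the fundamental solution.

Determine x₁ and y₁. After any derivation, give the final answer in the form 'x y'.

[18; 1,3,5,9,5,3,1,36] for √352; ℓ=8 ⇒ convergent index 7
a_0=18:  p_0=18·1+0=18,  q_0=18·0+1=1
a_1=1:  p_1=1·18+1=19,  q_1=1·1+0=1
a_2=3:  p_2=3·19+18=75,  q_2=3·1+1=4
a_3=5:  p_3=5·75+19=394,  q_3=5·4+1=21
…
a_5=5:  p_5=5·3621+394=18499,  q_5=5·193+21=986
a_6=3:  p_6=3·18499+3621=59118,  q_6=3·986+193=3151
a_7=1:  p_7=1·59118+18499=77617,  q_7=1·3151+986=4137
(x₁, y₁) = (77617, 4137);  77617² − 352·4137² = 1 ✓

77617 4137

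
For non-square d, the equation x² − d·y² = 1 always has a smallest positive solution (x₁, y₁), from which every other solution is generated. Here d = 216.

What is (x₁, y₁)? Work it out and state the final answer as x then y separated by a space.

485 33

[14; 1,2,3,2,1,28] for √216; ℓ=6 ⇒ convergent index 5
k=0  a_k=14  p_k/q_k = 14/1
…
k=2  a_k=2  p_k/q_k = 44/3
…
k=4  a_k=2  p_k/q_k = 338/23
k=5  a_k=1  p_k/q_k = 485/33
(x₁, y₁) = (485, 33);  485² − 216·33² = 1 ✓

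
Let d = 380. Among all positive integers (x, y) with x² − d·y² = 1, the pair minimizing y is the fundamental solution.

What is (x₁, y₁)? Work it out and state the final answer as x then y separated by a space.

39 2

√380 → a₀=19, period (2,38); ℓ=2 even so k=1
k=0  a_k=19  p_k/q_k = 19/1
k=1  a_k=2  p_k/q_k = 39/2
→ (39, 2).  Check: 39²=1521, 380·2²=1520, difference 1.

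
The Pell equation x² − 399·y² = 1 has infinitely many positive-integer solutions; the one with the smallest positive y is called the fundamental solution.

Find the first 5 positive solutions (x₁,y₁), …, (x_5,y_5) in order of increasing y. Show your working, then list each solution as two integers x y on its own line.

20 1
799 40
31940 1599
1276801 63920
51040100 2555201

√399 → a₀=19, period (1,38); ℓ=2 even so k=1
a_0=19:  p_0=19·1+0=19,  q_0=19·0+1=1
a_1=1:  p_1=1·19+1=20,  q_1=1·1+0=1
→ (20, 1).  Check: 20²=400, 399·1²=399, difference 1.
n=2: (20,1)∘(20,1) = (20·20+399·1·1, 20·1+1·20) = (799,40)
n=3: (799,40)∘(20,1) = (20·799+399·1·40, 20·40+1·799) = (31940,1599)
n=4: (31940,1599)∘(20,1) = (20·31940+399·1·1599, 20·1599+1·31940) = (1276801,63920)
n=5: (1276801,63920)∘(20,1) = (20·1276801+399·1·63920, 20·63920+1·1276801) = (51040100,2555201)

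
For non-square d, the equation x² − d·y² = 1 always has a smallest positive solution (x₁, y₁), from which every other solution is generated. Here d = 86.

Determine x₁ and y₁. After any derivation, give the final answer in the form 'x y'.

√86 = [9; 3,1,1,1,8,1,1,1,3,18, …], period ℓ=10 (even) → k=9
a_0=9:  p_0=9·1+0=9,  q_0=9·0+1=1
a_1=3:  p_1=3·9+1=28,  q_1=3·1+0=3
a_2=1:  p_2=1·28+9=37,  q_2=1·3+1=4
…
a_4=1:  p_4=1·65+37=102,  q_4=1·7+4=11
a_5=8:  p_5=8·102+65=881,  q_5=8·11+7=95
…
a_8=1:  p_8=1·1864+983=2847,  q_8=1·201+106=307
a_9=3:  p_9=3·2847+1864=10405,  q_9=3·307+201=1122
fundamental: x₁=10405, y₁=1122  (since 108264025 − 86·1258884 = 1)

10405 1122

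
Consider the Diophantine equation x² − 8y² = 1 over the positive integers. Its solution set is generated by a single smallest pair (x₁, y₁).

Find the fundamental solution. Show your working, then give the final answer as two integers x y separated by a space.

d=8: √d = [2; 1,4] (ℓ=2, even), read p_1/q_1
k=0  a_k=2  p_k/q_k = 2/1
k=1  a_k=1  p_k/q_k = 3/1
(x₁, y₁) = (3, 1);  3² − 8·1² = 1 ✓

3 1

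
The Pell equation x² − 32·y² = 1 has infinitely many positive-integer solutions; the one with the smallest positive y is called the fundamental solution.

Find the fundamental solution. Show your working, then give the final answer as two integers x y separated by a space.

17 3

√32 → a₀=5, period (1,1,1,10); ℓ=4 even so k=3
k=0  a_k=5  p_k/q_k = 5/1
k=1  a_k=1  p_k/q_k = 6/1
k=2  a_k=1  p_k/q_k = 11/2
k=3  a_k=1  p_k/q_k = 17/3
(x₁, y₁) = (17, 3);  17² − 32·3² = 1 ✓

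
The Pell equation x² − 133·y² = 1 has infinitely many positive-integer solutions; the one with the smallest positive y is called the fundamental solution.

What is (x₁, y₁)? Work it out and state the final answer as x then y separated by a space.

√133 → a₀=11, period (1,1,7,5,1,…,1,1,22); ℓ=16 even so k=15
step 0: (11, 1)  from 11·(1,0) + (0,1)
step 1: (12, 1)  from 1·(11,1) + (1,0)
step 2: (23, 2)  from 1·(12,1) + (11,1)
…
step 4: (888, 77)  from 5·(173,15) + (23,2)
step 5: (1061, 92)  from 1·(888,77) + (173,15)
step 6: (1949, 169)  from 1·(1061,92) + (888,77)
step 7: (3010, 261)  from 1·(1949,169) + (1061,92)
…
step 11: (29927, 2595)  from 1·(18948,1643) + (10979,952)
step 12: (168583, 14618)  from 5·(29927,2595) + (18948,1643)
step 13: (1210008, 104921)  from 7·(168583,14618) + (29927,2595)
step 14: (1378591, 119539)  from 1·(1210008,104921) + (168583,14618)
step 15: (2588599, 224460)  from 1·(1378591,119539) + (1210008,104921)
→ (2588599, 224460).  Check: 2588599²=6700844782801, 133·224460²=6700844782800, difference 1.

2588599 224460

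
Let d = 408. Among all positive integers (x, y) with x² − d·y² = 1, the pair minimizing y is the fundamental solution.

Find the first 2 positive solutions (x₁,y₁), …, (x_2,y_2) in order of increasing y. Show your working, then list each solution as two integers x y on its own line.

√408 → a₀=20, period (5,40); ℓ=2 even so k=1
a_0=20:  p_0=20·1+0=20,  q_0=20·0+1=1
a_1=5:  p_1=5·20+1=101,  q_1=5·1+0=5
→ (101, 5).  Check: 101²=10201, 408·5²=10200, difference 1.
k=2:  x_2 = 101·101+408·5·5 = 20401,  y_2 = 101·5+5·101 = 1010

101 5
20401 1010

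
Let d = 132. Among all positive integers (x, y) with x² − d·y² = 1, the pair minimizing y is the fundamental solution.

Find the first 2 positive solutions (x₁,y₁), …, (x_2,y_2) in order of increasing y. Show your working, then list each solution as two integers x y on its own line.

d=132: √d = [11; 2,22] (ℓ=2, even), read p_1/q_1
a_0=11:  p_0=11·1+0=11,  q_0=11·0+1=1
a_1=2:  p_1=2·11+1=23,  q_1=2·1+0=2
fundamental: x₁=23, y₁=2  (since 529 − 132·4 = 1)
k=2:  x_2 = 23·23+132·2·2 = 1057,  y_2 = 23·2+2·23 = 92

23 2
1057 92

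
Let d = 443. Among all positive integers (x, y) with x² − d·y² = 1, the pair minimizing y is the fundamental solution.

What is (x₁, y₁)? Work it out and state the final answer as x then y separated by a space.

d=443: √d = [21; 21,42] (ℓ=2, even), read p_1/q_1
step 0: (21, 1)  from 21·(1,0) + (0,1)
step 1: (442, 21)  from 21·(21,1) + (1,0)
(x₁, y₁) = (442, 21);  442² − 443·21² = 1 ✓

442 21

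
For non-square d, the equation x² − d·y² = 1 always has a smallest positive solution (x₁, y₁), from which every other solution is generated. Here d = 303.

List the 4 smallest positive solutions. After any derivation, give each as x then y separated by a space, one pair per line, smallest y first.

2524 145
12741151 731960
64317327724 3694933935
324673857609601 18652025771920

√303 = [17; 2,2,5,2,2,34, …], period ℓ=6 (even) → k=5
k=0  a_k=17  p_k/q_k = 17/1
k=1  a_k=2  p_k/q_k = 35/2
…
k=3  a_k=5  p_k/q_k = 470/27
k=4  a_k=2  p_k/q_k = 1027/59
k=5  a_k=2  p_k/q_k = 2524/145
(x₁, y₁) = (2524, 145);  2524² − 303·145² = 1 ✓
(x_2, y_2) = (2524·2524 + 303·145·145, 2524·145 + 145·2524) = (12741151, 731960)
(x_3, y_3) = (2524·12741151 + 303·145·731960, 2524·731960 + 145·12741151) = (64317327724, 3694933935)
(x_4, y_4) = (2524·64317327724 + 303·145·3694933935, 2524·3694933935 + 145·64317327724) = (324673857609601, 18652025771920)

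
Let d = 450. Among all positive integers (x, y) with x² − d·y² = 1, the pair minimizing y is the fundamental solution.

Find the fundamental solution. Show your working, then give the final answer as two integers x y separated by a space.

d=450: √d = [21; 4,1,2,4,2,1,4,42] (ℓ=8, even), read p_7/q_7
k=0  a_k=21  p_k/q_k = 21/1
k=1  a_k=4  p_k/q_k = 85/4
…
k=5  a_k=2  p_k/q_k = 2885/136
k=6  a_k=1  p_k/q_k = 4179/197
k=7  a_k=4  p_k/q_k = 19601/924
(x₁, y₁) = (19601, 924);  19601² − 450·924² = 1 ✓

19601 924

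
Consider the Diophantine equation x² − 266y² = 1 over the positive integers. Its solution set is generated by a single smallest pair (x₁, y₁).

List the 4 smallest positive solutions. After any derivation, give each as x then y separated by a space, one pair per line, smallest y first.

√266 → a₀=16, period (3,4,3,32); ℓ=4 even so k=3
a_0=16:  p_0=16·1+0=16,  q_0=16·0+1=1
…
a_2=4:  p_2=4·49+16=212,  q_2=4·3+1=13
a_3=3:  p_3=3·212+49=685,  q_3=3·13+3=42
fundamental: x₁=685, y₁=42  (since 469225 − 266·1764 = 1)
(x_2, y_2) = (685·685 + 266·42·42, 685·42 + 42·685) = (938449, 57540)
(x_3, y_3) = (685·938449 + 266·42·57540, 685·57540 + 42·938449) = (1285674445, 78829758)
(x_4, y_4) = (685·1285674445 + 266·42·78829758, 685·78829758 + 42·1285674445) = (1761373051201, 107996710920)

685 42
938449 57540
1285674445 78829758
1761373051201 107996710920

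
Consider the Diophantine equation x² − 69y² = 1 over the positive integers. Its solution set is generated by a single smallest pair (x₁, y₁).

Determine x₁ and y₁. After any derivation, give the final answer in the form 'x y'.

7775 936

[8; 3,3,1,4,1,3,3,16] for √69; ℓ=8 ⇒ convergent index 7
a_0=8:  p_0=8·1+0=8,  q_0=8·0+1=1
a_1=3:  p_1=3·8+1=25,  q_1=3·1+0=3
…
a_3=1:  p_3=1·83+25=108,  q_3=1·10+3=13
a_4=4:  p_4=4·108+83=515,  q_4=4·13+10=62
a_5=1:  p_5=1·515+108=623,  q_5=1·62+13=75
a_6=3:  p_6=3·623+515=2384,  q_6=3·75+62=287
a_7=3:  p_7=3·2384+623=7775,  q_7=3·287+75=936
fundamental: x₁=7775, y₁=936  (since 60450625 − 69·876096 = 1)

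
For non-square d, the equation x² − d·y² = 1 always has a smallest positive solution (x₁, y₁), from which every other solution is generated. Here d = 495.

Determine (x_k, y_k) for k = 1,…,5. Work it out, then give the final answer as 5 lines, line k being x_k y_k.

√495 → a₀=22, period (4,44); ℓ=2 even so k=1
k=0  a_k=22  p_k/q_k = 22/1
k=1  a_k=4  p_k/q_k = 89/4
(x₁, y₁) = (89, 4);  89² − 495·4² = 1 ✓
n=2: (89,4)∘(89,4) = (89·89+495·4·4, 89·4+4·89) = (15841,712)
n=3: (15841,712)∘(89,4) = (89·15841+495·4·712, 89·712+4·15841) = (2819609,126732)
n=4: (2819609,126732)∘(89,4) = (89·2819609+495·4·126732, 89·126732+4·2819609) = (501874561,22557584)
n=5: (501874561,22557584)∘(89,4) = (89·501874561+495·4·22557584, 89·22557584+4·501874561) = (89330852249,4015123220)

89 4
15841 712
2819609 126732
501874561 22557584
89330852249 4015123220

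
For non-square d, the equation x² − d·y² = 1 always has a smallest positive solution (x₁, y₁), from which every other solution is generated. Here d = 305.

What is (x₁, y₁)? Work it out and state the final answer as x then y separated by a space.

√305 = [17; 2,6,2,34, …], period ℓ=4 (even) → k=3
i=0: a=17 ⇒ p=17, q=1
i=1: a=2 ⇒ p=35, q=2
i=2: a=6 ⇒ p=227, q=13
i=3: a=2 ⇒ p=489, q=28
fundamental: x₁=489, y₁=28  (since 239121 − 305·784 = 1)

489 28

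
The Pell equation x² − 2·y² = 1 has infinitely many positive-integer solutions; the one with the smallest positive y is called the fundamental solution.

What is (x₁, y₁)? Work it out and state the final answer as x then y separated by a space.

3 2

d=2: √d = [1; 2] (ℓ=1, odd), read p_1/q_1
k=0  a_k=1  p_k/q_k = 1/1
k=1  a_k=2  p_k/q_k = 3/2
fundamental: x₁=3, y₁=2  (since 9 − 2·4 = 1)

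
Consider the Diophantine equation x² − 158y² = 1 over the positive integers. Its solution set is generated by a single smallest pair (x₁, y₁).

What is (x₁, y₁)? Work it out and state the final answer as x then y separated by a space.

7743 616

d=158: √d = [12; 1,1,3,12,3,1,1,24] (ℓ=8, even), read p_7/q_7
k=0  a_k=12  p_k/q_k = 12/1
…
k=5  a_k=3  p_k/q_k = 3331/265
k=6  a_k=1  p_k/q_k = 4412/351
k=7  a_k=1  p_k/q_k = 7743/616
fundamental: x₁=7743, y₁=616  (since 59954049 − 158·379456 = 1)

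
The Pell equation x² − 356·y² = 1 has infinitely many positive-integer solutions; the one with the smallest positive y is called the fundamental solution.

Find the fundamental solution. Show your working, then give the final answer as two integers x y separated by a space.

√356 → a₀=18, period (1,6,1,1,2,…,6,1,36); ℓ=14 even so k=13
step 0: (18, 1)  from 18·(1,0) + (0,1)
step 1: (19, 1)  from 1·(18,1) + (1,0)
…
step 3: (151, 8)  from 1·(132,7) + (19,1)
step 4: (283, 15)  from 1·(151,8) + (132,7)
…
step 6: (1000, 53)  from 1·(717,38) + (283,15)
step 7: (8717, 462)  from 8·(1000,53) + (717,38)
…
step 11: (66019, 3499)  from 1·(37868,2007) + (28151,1492)
step 12: (433982, 23001)  from 6·(66019,3499) + (37868,2007)
step 13: (500001, 26500)  from 1·(433982,23001) + (66019,3499)
(x₁, y₁) = (500001, 26500);  500001² − 356·26500² = 1 ✓

500001 26500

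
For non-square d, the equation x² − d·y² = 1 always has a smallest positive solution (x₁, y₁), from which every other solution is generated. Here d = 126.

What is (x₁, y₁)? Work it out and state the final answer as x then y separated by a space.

449 40

√126 = [11; 4,2,4,22, …], period ℓ=4 (even) → k=3
step 0: (11, 1)  from 11·(1,0) + (0,1)
…
step 2: (101, 9)  from 2·(45,4) + (11,1)
step 3: (449, 40)  from 4·(101,9) + (45,4)
fundamental: x₁=449, y₁=40  (since 201601 − 126·1600 = 1)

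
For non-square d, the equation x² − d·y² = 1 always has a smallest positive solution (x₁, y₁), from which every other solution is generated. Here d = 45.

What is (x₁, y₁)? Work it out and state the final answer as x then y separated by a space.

161 24

d=45: √d = [6; 1,2,2,2,1,12] (ℓ=6, even), read p_5/q_5
a_0=6:  p_0=6·1+0=6,  q_0=6·0+1=1
a_1=1:  p_1=1·6+1=7,  q_1=1·1+0=1
a_2=2:  p_2=2·7+6=20,  q_2=2·1+1=3
…
a_4=2:  p_4=2·47+20=114,  q_4=2·7+3=17
a_5=1:  p_5=1·114+47=161,  q_5=1·17+7=24
→ (161, 24).  Check: 161²=25921, 45·24²=25920, difference 1.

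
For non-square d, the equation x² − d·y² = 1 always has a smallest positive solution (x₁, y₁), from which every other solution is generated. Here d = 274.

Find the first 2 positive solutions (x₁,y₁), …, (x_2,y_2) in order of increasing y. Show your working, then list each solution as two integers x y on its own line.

√274 = [16; 1,1,4,4,1,1,32, …], period ℓ=7 (odd) → k=13
step 0: (16, 1)  from 16·(1,0) + (0,1)
step 1: (17, 1)  from 1·(16,1) + (1,0)
step 2: (33, 2)  from 1·(17,1) + (16,1)
step 3: (149, 9)  from 4·(33,2) + (17,1)
step 4: (629, 38)  from 4·(149,9) + (33,2)
…
step 8: (47209, 2852)  from 1·(45802,2767) + (1407,85)
…
step 10: (419253, 25328)  from 4·(93011,5619) + (47209,2852)
step 11: (1770023, 106931)  from 4·(419253,25328) + (93011,5619)
step 12: (2189276, 132259)  from 1·(1770023,106931) + (419253,25328)
step 13: (3959299, 239190)  from 1·(2189276,132259) + (1770023,106931)
→ (3959299, 239190).  Check: 3959299²=15676048571401, 274·239190²=15676048571400, difference 1.
k=2:  x_2 = 3959299·3959299+274·239190·239190 = 31352097142801,  y_2 = 3959299·239190+239190·3959299 = 1894049455620

3959299 239190
31352097142801 1894049455620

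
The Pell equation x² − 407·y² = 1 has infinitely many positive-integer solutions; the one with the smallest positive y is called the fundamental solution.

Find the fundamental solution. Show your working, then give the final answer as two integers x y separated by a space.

d=407: √d = [20; 5,1,2,1,5,40] (ℓ=6, even), read p_5/q_5
k=0  a_k=20  p_k/q_k = 20/1
k=1  a_k=5  p_k/q_k = 101/5
k=2  a_k=1  p_k/q_k = 121/6
k=3  a_k=2  p_k/q_k = 343/17
k=4  a_k=1  p_k/q_k = 464/23
k=5  a_k=5  p_k/q_k = 2663/132
fundamental: x₁=2663, y₁=132  (since 7091569 − 407·17424 = 1)

2663 132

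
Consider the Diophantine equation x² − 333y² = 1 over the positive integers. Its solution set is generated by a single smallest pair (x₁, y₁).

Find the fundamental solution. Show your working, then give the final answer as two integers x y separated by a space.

d=333: √d = [18; 4,36] (ℓ=2, even), read p_1/q_1
i=0: a=18 ⇒ p=18, q=1
i=1: a=4 ⇒ p=73, q=4
fundamental: x₁=73, y₁=4  (since 5329 − 333·16 = 1)

73 4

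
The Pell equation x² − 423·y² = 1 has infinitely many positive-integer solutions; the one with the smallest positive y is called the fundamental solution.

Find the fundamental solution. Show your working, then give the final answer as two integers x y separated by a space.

d=423: √d = [20; 1,1,3,4,3,1,1,40] (ℓ=8, even), read p_7/q_7
a_0=20:  p_0=20·1+0=20,  q_0=20·0+1=1
…
a_6=1:  p_6=1·1995+617=2612,  q_6=1·97+30=127
a_7=1:  p_7=1·2612+1995=4607,  q_7=1·127+97=224
fundamental: x₁=4607, y₁=224  (since 21224449 − 423·50176 = 1)

4607 224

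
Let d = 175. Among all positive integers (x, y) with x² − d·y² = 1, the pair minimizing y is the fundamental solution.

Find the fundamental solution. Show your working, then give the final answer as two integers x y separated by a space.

2024 153

√175 = [13; 4,2,1,2,4,26, …], period ℓ=6 (even) → k=5
k=0  a_k=13  p_k/q_k = 13/1
…
k=2  a_k=2  p_k/q_k = 119/9
k=3  a_k=1  p_k/q_k = 172/13
k=4  a_k=2  p_k/q_k = 463/35
k=5  a_k=4  p_k/q_k = 2024/153
fundamental: x₁=2024, y₁=153  (since 4096576 − 175·23409 = 1)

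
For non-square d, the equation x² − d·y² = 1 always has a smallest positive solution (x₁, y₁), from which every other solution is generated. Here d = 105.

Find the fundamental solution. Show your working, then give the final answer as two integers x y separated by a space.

41 4

√105 → a₀=10, period (4,20); ℓ=2 even so k=1
a_0=10:  p_0=10·1+0=10,  q_0=10·0+1=1
a_1=4:  p_1=4·10+1=41,  q_1=4·1+0=4
fundamental: x₁=41, y₁=4  (since 1681 − 105·16 = 1)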